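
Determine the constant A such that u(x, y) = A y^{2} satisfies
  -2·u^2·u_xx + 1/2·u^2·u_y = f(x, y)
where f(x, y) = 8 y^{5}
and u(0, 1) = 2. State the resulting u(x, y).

Substitute the ansatz u = A y^{2} into the left-hand side.
Derivatives of the ansatz:
  u_xx = 0
  u_y = 2 A y
Term by term:
  -2·u^2·u_xx = 0
  1/2·u^2·u_y = A^{3} y^{5}
So the left-hand side equals
  A^{3} y^{5}
This must equal f(x, y) = 8 y^{5} identically.
Matching coefficients of the independent functions:
  [y^{5}]:  A^{3} = 8
Solving: A = 2.
Check against the point condition:
  u(0, 1) = 2  ⟹  A = 2  ✓
Hence u(x, y) = 2 y^{2}.

Answer: u(x, y) = 2 y^{2}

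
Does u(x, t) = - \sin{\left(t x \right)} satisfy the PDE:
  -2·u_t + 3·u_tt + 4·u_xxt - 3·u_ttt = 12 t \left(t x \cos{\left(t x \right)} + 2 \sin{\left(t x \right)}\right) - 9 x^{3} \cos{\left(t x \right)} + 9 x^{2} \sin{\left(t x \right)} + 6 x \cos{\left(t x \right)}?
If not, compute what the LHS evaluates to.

Answer: No, the LHS evaluates to 4 t \left(t x \cos{\left(t x \right)} + 2 \sin{\left(t x \right)}\right) - 3 x^{3} \cos{\left(t x \right)} + 3 x^{2} \sin{\left(t x \right)} + 2 x \cos{\left(t x \right)}

Derivation:
Evaluate each term of the left-hand side for u = - \sin{\left(t x \right)}.
Derivatives:
  u_t = - x \cos{\left(t x \right)}
  u_tt = x^{2} \sin{\left(t x \right)}
  u_xxt = t^{2} x \cos{\left(t x \right)} + 2 t \sin{\left(t x \right)}
  u_ttt = x^{3} \cos{\left(t x \right)}
Terms:
  -2·u_t = 2 x \cos{\left(t x \right)}
  3·u_tt = 3 x^{2} \sin{\left(t x \right)}
  4·u_xxt = 4 t \left(t x \cos{\left(t x \right)} + 2 \sin{\left(t x \right)}\right)
  -3·u_ttt = - 3 x^{3} \cos{\left(t x \right)}
Sum: LHS = 4 t \left(t x \cos{\left(t x \right)} + 2 \sin{\left(t x \right)}\right) - 3 x^{3} \cos{\left(t x \right)} + 3 x^{2} \sin{\left(t x \right)} + 2 x \cos{\left(t x \right)}
Given right-hand side: 12 t \left(t x \cos{\left(t x \right)} + 2 \sin{\left(t x \right)}\right) - 9 x^{3} \cos{\left(t x \right)} + 9 x^{2} \sin{\left(t x \right)} + 6 x \cos{\left(t x \right)}. Difference LHS − RHS = - 8 t \left(t x \cos{\left(t x \right)} + 2 \sin{\left(t x \right)}\right) + 6 x^{3} \cos{\left(t x \right)} - 6 x^{2} \sin{\left(t x \right)} - 4 x \cos{\left(t x \right)} ≠ 0, so u is not a solution.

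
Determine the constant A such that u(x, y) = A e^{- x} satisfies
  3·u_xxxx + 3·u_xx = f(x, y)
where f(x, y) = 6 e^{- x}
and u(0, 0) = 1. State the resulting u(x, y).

Substitute the ansatz u = A e^{- x} into the left-hand side.
Derivatives of the ansatz:
  u_xxxx = A e^{- x}
  u_xx = A e^{- x}
Term by term:
  3·u_xxxx = 3 A e^{- x}
  3·u_xx = 3 A e^{- x}
So the left-hand side equals
  6 A e^{- x}
This must equal f(x, y) = 6 e^{- x} identically.
Matching coefficients of the independent functions:
  [e^{- x}]:  6 A = 6
Solving: A = 1.
Check against the point condition:
  u(0, 0) = 1  ⟹  A = 1  ✓
Hence u(x, y) = e^{- x}.

Answer: u(x, y) = e^{- x}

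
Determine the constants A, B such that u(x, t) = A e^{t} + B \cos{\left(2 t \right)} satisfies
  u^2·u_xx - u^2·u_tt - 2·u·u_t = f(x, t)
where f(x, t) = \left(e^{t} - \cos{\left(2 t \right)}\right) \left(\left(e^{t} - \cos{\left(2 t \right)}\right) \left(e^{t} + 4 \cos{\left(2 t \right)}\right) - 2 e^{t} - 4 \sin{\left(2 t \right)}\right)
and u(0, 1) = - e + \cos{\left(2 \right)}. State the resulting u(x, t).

Substitute the ansatz u = A e^{t} + B \cos{\left(2 t \right)} into the left-hand side.
Derivatives of the ansatz:
  u_xx = 0
  u_tt = A e^{t} - 4 B \cos{\left(2 t \right)}
  u_t = A e^{t} - 2 B \sin{\left(2 t \right)}
Term by term:
  u^2·u_xx = 0
  -u^2·u_tt = - A^{3} e^{3 t} + 2 A^{2} B e^{2 t} \cos{\left(2 t \right)} + 7 A B^{2} e^{t} \cos^{2}{\left(2 t \right)} + 4 B^{3} \cos^{3}{\left(2 t \right)}
  -2·u·u_t = - 2 A^{2} e^{2 t} + 4 A B e^{t} \sin{\left(2 t \right)} - 2 A B e^{t} \cos{\left(2 t \right)} + 4 B^{2} \sin{\left(2 t \right)} \cos{\left(2 t \right)}
So the left-hand side equals
  - A^{3} e^{3 t} + 2 A^{2} B e^{2 t} \cos{\left(2 t \right)} - 2 A^{2} e^{2 t} + 7 A B^{2} e^{t} \cos^{2}{\left(2 t \right)} + 4 A B e^{t} \sin{\left(2 t \right)} - 2 A B e^{t} \cos{\left(2 t \right)} + 4 B^{3} \cos^{3}{\left(2 t \right)} + 4 B^{2} \sin{\left(2 t \right)} \cos{\left(2 t \right)}
This must equal f(x, t) identically; expanded, f = e^{3 t} + 2 e^{2 t} \cos{\left(2 t \right)} - 2 e^{2 t} - 4 e^{t} \sin{\left(2 t \right)} - 7 e^{t} \cos^{2}{\left(2 t \right)} + 2 e^{t} \cos{\left(2 t \right)} + 4 \sin{\left(2 t \right)} \cos{\left(2 t \right)} + 4 \cos^{3}{\left(2 t \right)}.
Matching coefficients of the independent functions:
  [e^{t} \sin{\left(2 t \right)}]:  4 A B = -4
  [e^{t} \cos{\left(2 t \right)}]:  - 2 A B = 2
  [e^{t} \cos^{2}{\left(2 t \right)}]:  7 A B^{2} = -7
  [e^{2 t} \cos{\left(2 t \right)}]:  2 A^{2} B = 2
  [\sin{\left(2 t \right)} \cos{\left(2 t \right)}]:  4 B^{2} = 4
  [e^{2 t}]:  - 2 A^{2} = -2
  [e^{3 t}]:  - A^{3} = 1
  [\cos^{3}{\left(2 t \right)}]:  4 B^{3} = 4
Solving: A = -1, B = 1.
Check against the point condition:
  u(0, 1) = - e + \cos{\left(2 \right)}  ⟹  e A + B \cos{\left(2 \right)} = - e + \cos{\left(2 \right)}  ✓
Hence u(x, t) = - e^{t} + \cos{\left(2 t \right)}.

Answer: u(x, t) = - e^{t} + \cos{\left(2 t \right)}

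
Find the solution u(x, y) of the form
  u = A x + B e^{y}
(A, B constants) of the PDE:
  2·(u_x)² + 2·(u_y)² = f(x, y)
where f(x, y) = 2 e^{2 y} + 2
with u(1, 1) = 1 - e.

Answer: u(x, y) = x - e^{y}

Derivation:
Substitute the ansatz u = A x + B e^{y} into the left-hand side.
Derivatives of the ansatz:
  u_x = A
  u_y = B e^{y}
Term by term:
  2·(u_x)² = 2 A^{2}
  2·(u_y)² = 2 B^{2} e^{2 y}
So the left-hand side equals
  2 A^{2} + 2 B^{2} e^{2 y}
This must equal f(x, y) = 2 e^{2 y} + 2 identically.
Matching coefficients of the independent functions:
  [constant term]:  2 A^{2} = 2
  [e^{2 y}]:  2 B^{2} = 2
These equations allow (A, B) = (-1, -1) or (-1, 1) or (1, -1) or (1, 1).
Impose the point condition(s):
  u(1, 1) = 1 - e  ⟹  A + e B = 1 - e
Only A = 1, B = -1 satisfies everything.
Hence u(x, y) = x - e^{y}.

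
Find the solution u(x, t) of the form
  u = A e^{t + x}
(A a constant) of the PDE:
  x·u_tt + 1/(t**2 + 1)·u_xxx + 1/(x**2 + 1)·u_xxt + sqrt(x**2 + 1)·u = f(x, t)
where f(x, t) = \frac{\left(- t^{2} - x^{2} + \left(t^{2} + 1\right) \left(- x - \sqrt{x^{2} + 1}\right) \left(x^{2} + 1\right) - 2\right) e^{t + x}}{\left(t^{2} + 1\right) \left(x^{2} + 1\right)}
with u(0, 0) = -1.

Substitute the ansatz u = A e^{t + x} into the left-hand side.
Derivatives of the ansatz:
  u_tt = A e^{t} e^{x}
  u_xxx = A e^{t} e^{x}
  u_xxt = A e^{t} e^{x}
Term by term:
  x·u_tt = A x e^{t} e^{x}
  1/(t**2 + 1)·u_xxx = \frac{A e^{t} e^{x}}{t^{2} + 1}
  1/(x**2 + 1)·u_xxt = \frac{A e^{t} e^{x}}{x^{2} + 1}
  sqrt(x**2 + 1)·u = A \sqrt{x^{2} + 1} e^{t} e^{x}
So the left-hand side equals
  A x e^{t} e^{x} + A \sqrt{x^{2} + 1} e^{t} e^{x} + \frac{A e^{t} e^{x}}{x^{2} + 1} + \frac{A e^{t} e^{x}}{t^{2} + 1}
This must equal f(x, t) identically; expanded, f = - x e^{t} e^{x} - \sqrt{x^{2} + 1} e^{t} e^{x} - \frac{e^{t} e^{x}}{x^{2} + 1} - \frac{e^{t} e^{x}}{t^{2} + 1}.
Matching coefficients of the independent functions:
  [x e^{t} e^{x}, \frac{e^{t} e^{x}}{t^{2} + 1}, \frac{e^{t} e^{x}}{x^{2} + 1}, \sqrt{x^{2} + 1} e^{t} e^{x}]:  A = -1
Solving: A = -1.
Check against the point condition:
  u(0, 0) = -1  ⟹  A = -1  ✓
Hence u(x, t) = - e^{t + x}.

Answer: u(x, t) = - e^{t + x}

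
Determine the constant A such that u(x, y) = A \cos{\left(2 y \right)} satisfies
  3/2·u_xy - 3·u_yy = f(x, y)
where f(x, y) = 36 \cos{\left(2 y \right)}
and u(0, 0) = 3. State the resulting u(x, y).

Substitute the ansatz u = A \cos{\left(2 y \right)} into the left-hand side.
Derivatives of the ansatz:
  u_xy = 0
  u_yy = - 4 A \cos{\left(2 y \right)}
Term by term:
  3/2·u_xy = 0
  -3·u_yy = 12 A \cos{\left(2 y \right)}
So the left-hand side equals
  12 A \cos{\left(2 y \right)}
This must equal f(x, y) = 36 \cos{\left(2 y \right)} identically.
Matching coefficients of the independent functions:
  [\cos{\left(2 y \right)}]:  12 A = 36
Solving: A = 3.
Check against the point condition:
  u(0, 0) = 3  ⟹  A = 3  ✓
Hence u(x, y) = 3 \cos{\left(2 y \right)}.

Answer: u(x, y) = 3 \cos{\left(2 y \right)}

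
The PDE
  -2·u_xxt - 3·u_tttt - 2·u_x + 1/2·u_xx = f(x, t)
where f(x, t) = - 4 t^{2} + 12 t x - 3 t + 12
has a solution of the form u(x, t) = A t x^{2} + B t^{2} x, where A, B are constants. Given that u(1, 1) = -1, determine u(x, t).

Answer: u(x, t) = 2 t^{2} x - 3 t x^{2}

Derivation:
Substitute the ansatz u = A t x^{2} + B t^{2} x into the left-hand side.
Derivatives of the ansatz:
  u_xxt = 2 A
  u_tttt = 0
  u_x = 2 A t x + B t^{2}
  u_xx = 2 A t
Term by term:
  -2·u_xxt = - 4 A
  -3·u_tttt = 0
  -2·u_x = - 4 A t x - 2 B t^{2}
  1/2·u_xx = A t
So the left-hand side equals
  - 4 A t x + A t - 4 A - 2 B t^{2}
This must equal f(x, t) = - 4 t^{2} + 12 t x - 3 t + 12 identically.
Matching coefficients of the independent functions:
  [constant term, t x]:  - 4 A = 12
  [t]:  A = -3
  [t^{2}]:  - 2 B = -4
Solving: A = -3, B = 2.
Check against the point condition:
  u(1, 1) = -1  ⟹  A + B = -1  ✓
Hence u(x, t) = 2 t^{2} x - 3 t x^{2}.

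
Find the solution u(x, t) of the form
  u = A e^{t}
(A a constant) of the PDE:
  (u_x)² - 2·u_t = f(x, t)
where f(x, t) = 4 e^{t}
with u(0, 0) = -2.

Substitute the ansatz u = A e^{t} into the left-hand side.
Derivatives of the ansatz:
  u_x = 0
  u_t = A e^{t}
Term by term:
  (u_x)² = 0
  -2·u_t = - 2 A e^{t}
So the left-hand side equals
  - 2 A e^{t}
This must equal f(x, t) = 4 e^{t} identically.
Matching coefficients of the independent functions:
  [e^{t}]:  - 2 A = 4
Solving: A = -2.
Check against the point condition:
  u(0, 0) = -2  ⟹  A = -2  ✓
Hence u(x, t) = - 2 e^{t}.

Answer: u(x, t) = - 2 e^{t}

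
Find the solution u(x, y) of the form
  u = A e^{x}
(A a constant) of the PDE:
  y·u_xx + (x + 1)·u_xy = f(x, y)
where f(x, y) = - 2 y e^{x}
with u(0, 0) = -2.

Substitute the ansatz u = A e^{x} into the left-hand side.
Derivatives of the ansatz:
  u_xx = A e^{x}
  u_xy = 0
Term by term:
  y·u_xx = A y e^{x}
  (x + 1)·u_xy = 0
So the left-hand side equals
  A y e^{x}
This must equal f(x, y) = - 2 y e^{x} identically.
Matching coefficients of the independent functions:
  [y e^{x}]:  A = -2
Solving: A = -2.
Check against the point condition:
  u(0, 0) = -2  ⟹  A = -2  ✓
Hence u(x, y) = - 2 e^{x}.

Answer: u(x, y) = - 2 e^{x}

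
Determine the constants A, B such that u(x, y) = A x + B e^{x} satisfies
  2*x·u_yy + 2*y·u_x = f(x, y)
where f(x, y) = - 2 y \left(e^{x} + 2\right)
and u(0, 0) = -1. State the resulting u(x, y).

Answer: u(x, y) = - 2 x - e^{x}

Derivation:
Substitute the ansatz u = A x + B e^{x} into the left-hand side.
Derivatives of the ansatz:
  u_yy = 0
  u_x = A + B e^{x}
Term by term:
  2*x·u_yy = 0
  2*y·u_x = 2 A y + 2 B y e^{x}
So the left-hand side equals
  2 A y + 2 B y e^{x}
This must equal f(x, y) = - 2 y \left(e^{x} + 2\right) identically.
Matching coefficients of the independent functions:
  [y]:  2 A = -4
  [y e^{x}]:  2 B = -2
Solving: A = -2, B = -1.
Check against the point condition:
  u(0, 0) = -1  ⟹  B = -1  ✓
Hence u(x, y) = - 2 x - e^{x}.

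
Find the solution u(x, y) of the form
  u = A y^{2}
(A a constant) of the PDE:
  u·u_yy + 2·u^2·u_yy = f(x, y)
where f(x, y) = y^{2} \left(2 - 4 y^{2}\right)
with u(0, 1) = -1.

Substitute the ansatz u = A y^{2} into the left-hand side.
Derivatives of the ansatz:
  u_yy = 2 A
Term by term:
  u·u_yy = 2 A^{2} y^{2}
  2·u^2·u_yy = 4 A^{3} y^{4}
So the left-hand side equals
  4 A^{3} y^{4} + 2 A^{2} y^{2}
This must equal f(x, y) identically; expanded, f = - 4 y^{4} + 2 y^{2}.
Matching coefficients of the independent functions:
  [y^{2}]:  2 A^{2} = 2
  [y^{4}]:  4 A^{3} = -4
Solving: A = -1.
Check against the point condition:
  u(0, 1) = -1  ⟹  A = -1  ✓
Hence u(x, y) = - y^{2}.

Answer: u(x, y) = - y^{2}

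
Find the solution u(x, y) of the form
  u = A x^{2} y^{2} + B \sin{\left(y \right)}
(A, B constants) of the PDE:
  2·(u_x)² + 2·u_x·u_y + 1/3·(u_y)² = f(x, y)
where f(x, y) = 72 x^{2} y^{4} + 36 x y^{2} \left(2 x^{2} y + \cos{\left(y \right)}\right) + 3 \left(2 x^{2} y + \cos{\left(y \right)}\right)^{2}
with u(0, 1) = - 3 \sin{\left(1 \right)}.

Answer: u(x, y) = - 3 x^{2} y^{2} - 3 \sin{\left(y \right)}

Derivation:
Substitute the ansatz u = A x^{2} y^{2} + B \sin{\left(y \right)} into the left-hand side.
Derivatives of the ansatz:
  u_x = 2 A x y^{2}
  u_y = 2 A x^{2} y + B \cos{\left(y \right)}
Term by term:
  2·(u_x)² = 8 A^{2} x^{2} y^{4}
  2·u_x·u_y = 8 A^{2} x^{3} y^{3} + 4 A B x y^{2} \cos{\left(y \right)}
  1/3·(u_y)² = \frac{4 A^{2} x^{4} y^{2}}{3} + \frac{4 A B x^{2} y \cos{\left(y \right)}}{3} + \frac{B^{2} \cos^{2}{\left(y \right)}}{3}
So the left-hand side equals
  \frac{4 A^{2} x^{4} y^{2}}{3} + 8 A^{2} x^{3} y^{3} + 8 A^{2} x^{2} y^{4} + \frac{4 A B x^{2} y \cos{\left(y \right)}}{3} + 4 A B x y^{2} \cos{\left(y \right)} + \frac{B^{2} \cos^{2}{\left(y \right)}}{3}
This must equal f(x, y) identically; expanded, f = 12 x^{4} y^{2} + 72 x^{3} y^{3} + 72 x^{2} y^{4} + 12 x^{2} y \cos{\left(y \right)} + 36 x y^{2} \cos{\left(y \right)} + 3 \cos^{2}{\left(y \right)}.
Matching coefficients of the independent functions:
  [x^{2} y^{4}, x^{3} y^{3}]:  8 A^{2} = 72
  [x^{4} y^{2}]:  \frac{4 A^{2}}{3} = 12
  [x y^{2} \cos{\left(y \right)}]:  4 A B = 36
  [x^{2} y \cos{\left(y \right)}]:  \frac{4 A B}{3} = 12
  [\cos^{2}{\left(y \right)}]:  \frac{B^{2}}{3} = 3
These equations allow (A, B) = (-3, -3) or (3, 3).
Impose the point condition(s):
  u(0, 1) = - 3 \sin{\left(1 \right)}  ⟹  B \sin{\left(1 \right)} = - 3 \sin{\left(1 \right)}
Only A = -3, B = -3 satisfies everything.
Hence u(x, y) = - 3 x^{2} y^{2} - 3 \sin{\left(y \right)}.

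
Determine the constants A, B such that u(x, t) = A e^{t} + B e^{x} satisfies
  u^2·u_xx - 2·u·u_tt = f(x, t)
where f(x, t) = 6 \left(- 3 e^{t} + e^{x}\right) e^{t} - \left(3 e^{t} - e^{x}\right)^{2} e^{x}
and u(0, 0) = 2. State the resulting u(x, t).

Answer: u(x, t) = 3 e^{t} - e^{x}

Derivation:
Substitute the ansatz u = A e^{t} + B e^{x} into the left-hand side.
Derivatives of the ansatz:
  u_xx = B e^{x}
  u_tt = A e^{t}
Term by term:
  u^2·u_xx = A^{2} B e^{2 t} e^{x} + 2 A B^{2} e^{t} e^{2 x} + B^{3} e^{3 x}
  -2·u·u_tt = - 2 A^{2} e^{2 t} - 2 A B e^{t} e^{x}
So the left-hand side equals
  A^{2} B e^{2 t} e^{x} - 2 A^{2} e^{2 t} + 2 A B^{2} e^{t} e^{2 x} - 2 A B e^{t} e^{x} + B^{3} e^{3 x}
This must equal f(x, t) identically; expanded, f = - 9 e^{2 t} e^{x} - 18 e^{2 t} + 6 e^{t} e^{2 x} + 6 e^{t} e^{x} - e^{3 x}.
Matching coefficients of the independent functions:
  [e^{t} e^{x}]:  - 2 A B = 6
  [e^{t} e^{2 x}]:  2 A B^{2} = 6
  [e^{2 t} e^{x}]:  A^{2} B = -9
  [e^{2 t}]:  - 2 A^{2} = -18
  [e^{3 x}]:  B^{3} = -1
Solving: A = 3, B = -1.
Check against the point condition:
  u(0, 0) = 2  ⟹  A + B = 2  ✓
Hence u(x, t) = 3 e^{t} - e^{x}.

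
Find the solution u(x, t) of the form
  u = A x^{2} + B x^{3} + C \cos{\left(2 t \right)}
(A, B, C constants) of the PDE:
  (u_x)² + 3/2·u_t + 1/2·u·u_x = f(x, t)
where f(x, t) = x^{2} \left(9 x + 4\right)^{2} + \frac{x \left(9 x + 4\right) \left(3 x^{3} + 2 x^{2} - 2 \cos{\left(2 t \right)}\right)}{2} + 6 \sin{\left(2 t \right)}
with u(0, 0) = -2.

Substitute the ansatz u = A x^{2} + B x^{3} + C \cos{\left(2 t \right)} into the left-hand side.
Derivatives of the ansatz:
  u_x = 2 A x + 3 B x^{2}
  u_t = - 2 C \sin{\left(2 t \right)}
Term by term:
  (u_x)² = 4 A^{2} x^{2} + 12 A B x^{3} + 9 B^{2} x^{4}
  3/2·u_t = - 3 C \sin{\left(2 t \right)}
  1/2·u·u_x = A^{2} x^{3} + \frac{5 A B x^{4}}{2} + A C x \cos{\left(2 t \right)} + \frac{3 B^{2} x^{5}}{2} + \frac{3 B C x^{2} \cos{\left(2 t \right)}}{2}
So the left-hand side equals
  A^{2} x^{3} + 4 A^{2} x^{2} + \frac{5 A B x^{4}}{2} + 12 A B x^{3} + A C x \cos{\left(2 t \right)} + \frac{3 B^{2} x^{5}}{2} + 9 B^{2} x^{4} + \frac{3 B C x^{2} \cos{\left(2 t \right)}}{2} - 3 C \sin{\left(2 t \right)}
This must equal f(x, t) identically; expanded, f = \frac{27 x^{5}}{2} + 96 x^{4} + 76 x^{3} - 9 x^{2} \cos{\left(2 t \right)} + 16 x^{2} - 4 x \cos{\left(2 t \right)} + 6 \sin{\left(2 t \right)}.
Matching coefficients of the independent functions:
  [x^{2}]:  4 A^{2} = 16
  [x^{3}]:  A^{2} + 12 A B = 76
  [x^{4}]:  \frac{5 A B}{2} + 9 B^{2} = 96
  [x^{5}]:  \frac{3 B^{2}}{2} = \frac{27}{2}
  [x \cos{\left(2 t \right)}]:  A C = -4
  [x^{2} \cos{\left(2 t \right)}]:  \frac{3 B C}{2} = -9
  [\sin{\left(2 t \right)}]:  - 3 C = 6
Solving: A = 2, B = 3, C = -2.
Check against the point condition:
  u(0, 0) = -2  ⟹  C = -2  ✓
Hence u(x, t) = 3 x^{3} + 2 x^{2} - 2 \cos{\left(2 t \right)}.

Answer: u(x, t) = 3 x^{3} + 2 x^{2} - 2 \cos{\left(2 t \right)}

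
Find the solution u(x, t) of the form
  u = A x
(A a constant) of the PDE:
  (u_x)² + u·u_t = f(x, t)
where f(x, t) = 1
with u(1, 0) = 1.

Substitute the ansatz u = A x into the left-hand side.
Derivatives of the ansatz:
  u_x = A
  u_t = 0
Term by term:
  (u_x)² = A^{2}
  u·u_t = 0
So the left-hand side equals
  A^{2}
This must equal f(x, t) = 1 identically.
Matching coefficients of the independent functions:
  [constant term]:  A^{2} = 1
These equations allow (A) = (-1) or (1).
Impose the point condition(s):
  u(1, 0) = 1  ⟹  A = 1
Only A = 1 satisfies everything.
Hence u(x, t) = x.

Answer: u(x, t) = x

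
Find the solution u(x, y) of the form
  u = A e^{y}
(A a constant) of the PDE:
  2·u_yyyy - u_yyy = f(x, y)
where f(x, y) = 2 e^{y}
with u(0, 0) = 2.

Substitute the ansatz u = A e^{y} into the left-hand side.
Derivatives of the ansatz:
  u_yyyy = A e^{y}
  u_yyy = A e^{y}
Term by term:
  2·u_yyyy = 2 A e^{y}
  -u_yyy = - A e^{y}
So the left-hand side equals
  A e^{y}
This must equal f(x, y) = 2 e^{y} identically.
Matching coefficients of the independent functions:
  [e^{y}]:  A = 2
Solving: A = 2.
Check against the point condition:
  u(0, 0) = 2  ⟹  A = 2  ✓
Hence u(x, y) = 2 e^{y}.

Answer: u(x, y) = 2 e^{y}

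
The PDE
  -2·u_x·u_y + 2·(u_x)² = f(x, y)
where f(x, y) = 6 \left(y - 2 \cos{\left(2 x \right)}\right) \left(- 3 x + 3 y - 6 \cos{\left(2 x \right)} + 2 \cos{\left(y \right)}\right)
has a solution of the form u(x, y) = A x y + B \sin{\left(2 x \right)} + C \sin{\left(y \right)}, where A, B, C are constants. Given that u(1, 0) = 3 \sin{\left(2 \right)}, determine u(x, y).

Substitute the ansatz u = A x y + B \sin{\left(2 x \right)} + C \sin{\left(y \right)} into the left-hand side.
Derivatives of the ansatz:
  u_x = A y + 2 B \cos{\left(2 x \right)}
  u_y = A x + C \cos{\left(y \right)}
Term by term:
  -2·u_x·u_y = - 2 A^{2} x y - 4 A B x \cos{\left(2 x \right)} - 2 A C y \cos{\left(y \right)} - 4 B C \cos{\left(2 x \right)} \cos{\left(y \right)}
  2·(u_x)² = 2 A^{2} y^{2} + 8 A B y \cos{\left(2 x \right)} + 8 B^{2} \cos^{2}{\left(2 x \right)}
So the left-hand side equals
  - 2 A^{2} x y + 2 A^{2} y^{2} - 4 A B x \cos{\left(2 x \right)} + 8 A B y \cos{\left(2 x \right)} - 2 A C y \cos{\left(y \right)} + 8 B^{2} \cos^{2}{\left(2 x \right)} - 4 B C \cos{\left(2 x \right)} \cos{\left(y \right)}
This must equal f(x, y) identically; expanded, f = - 18 x y + 36 x \cos{\left(2 x \right)} + 18 y^{2} - 72 y \cos{\left(2 x \right)} + 12 y \cos{\left(y \right)} + 72 \cos^{2}{\left(2 x \right)} - 24 \cos{\left(2 x \right)} \cos{\left(y \right)}.
Matching coefficients of the independent functions:
  [y^{2}]:  2 A^{2} = 18
  [x y]:  - 2 A^{2} = -18
  [x \cos{\left(2 x \right)}]:  - 4 A B = 36
  [y \cos{\left(2 x \right)}]:  8 A B = -72
  [y \cos{\left(y \right)}]:  - 2 A C = 12
  [\cos{\left(2 x \right)} \cos{\left(y \right)}]:  - 4 B C = -24
  [\cos^{2}{\left(2 x \right)}]:  8 B^{2} = 72
These equations allow (A, B, C) = (-3, 3, 2) or (3, -3, -2).
Impose the point condition(s):
  u(1, 0) = 3 \sin{\left(2 \right)}  ⟹  B \sin{\left(2 \right)} = 3 \sin{\left(2 \right)}
Only A = -3, B = 3, C = 2 satisfies everything.
Hence u(x, y) = - 3 x y + 3 \sin{\left(2 x \right)} + 2 \sin{\left(y \right)}.

Answer: u(x, y) = - 3 x y + 3 \sin{\left(2 x \right)} + 2 \sin{\left(y \right)}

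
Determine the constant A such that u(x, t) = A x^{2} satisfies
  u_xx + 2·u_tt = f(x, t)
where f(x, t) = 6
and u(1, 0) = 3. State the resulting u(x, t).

Substitute the ansatz u = A x^{2} into the left-hand side.
Derivatives of the ansatz:
  u_xx = 2 A
  u_tt = 0
Term by term:
  u_xx = 2 A
  2·u_tt = 0
So the left-hand side equals
  2 A
This must equal f(x, t) = 6 identically.
Matching coefficients of the independent functions:
  [constant term]:  2 A = 6
Solving: A = 3.
Check against the point condition:
  u(1, 0) = 3  ⟹  A = 3  ✓
Hence u(x, t) = 3 x^{2}.

Answer: u(x, t) = 3 x^{2}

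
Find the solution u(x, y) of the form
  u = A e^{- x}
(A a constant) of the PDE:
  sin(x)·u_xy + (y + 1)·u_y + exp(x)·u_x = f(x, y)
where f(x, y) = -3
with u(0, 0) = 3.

Substitute the ansatz u = A e^{- x} into the left-hand side.
Derivatives of the ansatz:
  u_xy = 0
  u_y = 0
  u_x = - A e^{- x}
Term by term:
  sin(x)·u_xy = 0
  (y + 1)·u_y = 0
  exp(x)·u_x = - A
So the left-hand side equals
  - A
This must equal f(x, y) = -3 identically.
Matching coefficients of the independent functions:
  [constant term]:  - A = -3
Solving: A = 3.
Check against the point condition:
  u(0, 0) = 3  ⟹  A = 3  ✓
Hence u(x, y) = 3 e^{- x}.

Answer: u(x, y) = 3 e^{- x}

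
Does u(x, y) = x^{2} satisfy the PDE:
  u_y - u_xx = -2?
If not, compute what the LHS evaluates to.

Evaluate each term of the left-hand side for u = x^{2}.
Derivatives:
  u_y = 0
  u_xx = 2
Terms:
  u_y = 0
  -u_xx = -2
Sum: LHS = -2
This is exactly the given right-hand side, so u is a solution.

Answer: Yes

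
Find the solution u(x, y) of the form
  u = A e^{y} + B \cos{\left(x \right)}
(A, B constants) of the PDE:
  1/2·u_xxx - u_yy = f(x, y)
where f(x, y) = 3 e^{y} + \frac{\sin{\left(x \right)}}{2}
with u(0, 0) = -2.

Substitute the ansatz u = A e^{y} + B \cos{\left(x \right)} into the left-hand side.
Derivatives of the ansatz:
  u_xxx = B \sin{\left(x \right)}
  u_yy = A e^{y}
Term by term:
  1/2·u_xxx = \frac{B \sin{\left(x \right)}}{2}
  -u_yy = - A e^{y}
So the left-hand side equals
  - A e^{y} + \frac{B \sin{\left(x \right)}}{2}
This must equal f(x, y) = 3 e^{y} + \frac{\sin{\left(x \right)}}{2} identically.
Matching coefficients of the independent functions:
  [e^{y}]:  - A = 3
  [\sin{\left(x \right)}]:  \frac{B}{2} = \frac{1}{2}
Solving: A = -3, B = 1.
Check against the point condition:
  u(0, 0) = -2  ⟹  A + B = -2  ✓
Hence u(x, y) = - 3 e^{y} + \cos{\left(x \right)}.

Answer: u(x, y) = - 3 e^{y} + \cos{\left(x \right)}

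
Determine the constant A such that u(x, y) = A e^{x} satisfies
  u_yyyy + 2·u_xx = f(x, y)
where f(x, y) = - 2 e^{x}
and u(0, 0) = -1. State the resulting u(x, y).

Answer: u(x, y) = - e^{x}

Derivation:
Substitute the ansatz u = A e^{x} into the left-hand side.
Derivatives of the ansatz:
  u_yyyy = 0
  u_xx = A e^{x}
Term by term:
  u_yyyy = 0
  2·u_xx = 2 A e^{x}
So the left-hand side equals
  2 A e^{x}
This must equal f(x, y) = - 2 e^{x} identically.
Matching coefficients of the independent functions:
  [e^{x}]:  2 A = -2
Solving: A = -1.
Check against the point condition:
  u(0, 0) = -1  ⟹  A = -1  ✓
Hence u(x, y) = - e^{x}.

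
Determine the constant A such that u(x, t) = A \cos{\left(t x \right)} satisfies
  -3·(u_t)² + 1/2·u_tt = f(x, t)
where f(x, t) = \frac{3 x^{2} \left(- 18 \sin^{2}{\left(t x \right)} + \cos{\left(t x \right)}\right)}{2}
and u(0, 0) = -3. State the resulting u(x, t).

Substitute the ansatz u = A \cos{\left(t x \right)} into the left-hand side.
Derivatives of the ansatz:
  u_t = - A x \sin{\left(t x \right)}
  u_tt = - A x^{2} \cos{\left(t x \right)}
Term by term:
  -3·(u_t)² = - 3 A^{2} x^{2} \sin^{2}{\left(t x \right)}
  1/2·u_tt = - \frac{A x^{2} \cos{\left(t x \right)}}{2}
So the left-hand side equals
  - 3 A^{2} x^{2} \sin^{2}{\left(t x \right)} - \frac{A x^{2} \cos{\left(t x \right)}}{2}
This must equal f(x, t) identically; expanded, f = - 27 x^{2} \sin^{2}{\left(t x \right)} + \frac{3 x^{2} \cos{\left(t x \right)}}{2}.
Matching coefficients of the independent functions:
  [x^{2} \sin^{2}{\left(t x \right)}]:  - 3 A^{2} = -27
  [x^{2} \cos{\left(t x \right)}]:  - \frac{A}{2} = \frac{3}{2}
Solving: A = -3.
Check against the point condition:
  u(0, 0) = -3  ⟹  A = -3  ✓
Hence u(x, t) = - 3 \cos{\left(t x \right)}.

Answer: u(x, t) = - 3 \cos{\left(t x \right)}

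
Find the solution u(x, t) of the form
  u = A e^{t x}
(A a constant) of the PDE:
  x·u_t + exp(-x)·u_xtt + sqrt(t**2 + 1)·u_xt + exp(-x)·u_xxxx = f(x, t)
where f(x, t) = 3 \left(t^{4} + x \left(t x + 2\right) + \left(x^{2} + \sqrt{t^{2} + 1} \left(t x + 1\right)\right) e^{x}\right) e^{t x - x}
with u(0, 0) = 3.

Substitute the ansatz u = A e^{t x} into the left-hand side.
Derivatives of the ansatz:
  u_t = A x e^{t x}
  u_xtt = A t x^{2} e^{t x} + 2 A x e^{t x}
  u_xt = A t x e^{t x} + A e^{t x}
  u_xxxx = A t^{4} e^{t x}
Term by term:
  x·u_t = A x^{2} e^{t x}
  exp(-x)·u_xtt = A t x^{2} e^{- x} e^{t x} + 2 A x e^{- x} e^{t x}
  sqrt(t**2 + 1)·u_xt = A t x \sqrt{t^{2} + 1} e^{t x} + A \sqrt{t^{2} + 1} e^{t x}
  exp(-x)·u_xxxx = A t^{4} e^{- x} e^{t x}
So the left-hand side equals
  A t^{4} e^{- x} e^{t x} + A t x^{2} e^{- x} e^{t x} + A t x \sqrt{t^{2} + 1} e^{t x} + A x^{2} e^{t x} + 2 A x e^{- x} e^{t x} + A \sqrt{t^{2} + 1} e^{t x}
This must equal f(x, t) identically; expanded, f = 3 t^{4} e^{- x} e^{t x} + 3 t x^{2} e^{- x} e^{t x} + 3 t x \sqrt{t^{2} + 1} e^{t x} + 3 x^{2} e^{t x} + 6 x e^{- x} e^{t x} + 3 \sqrt{t^{2} + 1} e^{t x}.
Matching coefficients of the independent functions:
  [x^{2} e^{t x}, \sqrt{t^{2} + 1} e^{t x}, t^{4} e^{- x} e^{t x}, t x \sqrt{t^{2} + 1} e^{t x}, …]:  A = 3
  [x e^{- x} e^{t x}]:  2 A = 6
Solving: A = 3.
Check against the point condition:
  u(0, 0) = 3  ⟹  A = 3  ✓
Hence u(x, t) = 3 e^{t x}.

Answer: u(x, t) = 3 e^{t x}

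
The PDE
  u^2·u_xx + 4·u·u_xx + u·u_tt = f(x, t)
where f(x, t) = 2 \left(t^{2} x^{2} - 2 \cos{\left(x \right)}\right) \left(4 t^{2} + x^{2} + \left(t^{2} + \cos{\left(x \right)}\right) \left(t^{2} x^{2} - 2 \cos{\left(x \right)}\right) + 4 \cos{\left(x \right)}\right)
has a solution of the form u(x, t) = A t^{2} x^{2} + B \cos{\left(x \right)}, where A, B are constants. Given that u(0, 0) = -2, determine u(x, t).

Substitute the ansatz u = A t^{2} x^{2} + B \cos{\left(x \right)} into the left-hand side.
Derivatives of the ansatz:
  u_xx = 2 A t^{2} - B \cos{\left(x \right)}
  u_tt = 2 A x^{2}
Term by term:
  u^2·u_xx = 2 A^{3} t^{6} x^{4} - A^{2} B t^{4} x^{4} \cos{\left(x \right)} + 4 A^{2} B t^{4} x^{2} \cos{\left(x \right)} - 2 A B^{2} t^{2} x^{2} \cos^{2}{\left(x \right)} + 2 A B^{2} t^{2} \cos^{2}{\left(x \right)} - B^{3} \cos^{3}{\left(x \right)}
  4·u·u_xx = 8 A^{2} t^{4} x^{2} - 4 A B t^{2} x^{2} \cos{\left(x \right)} + 8 A B t^{2} \cos{\left(x \right)} - 4 B^{2} \cos^{2}{\left(x \right)}
  u·u_tt = 2 A^{2} t^{2} x^{4} + 2 A B x^{2} \cos{\left(x \right)}
So the left-hand side equals
  2 A^{3} t^{6} x^{4} - A^{2} B t^{4} x^{4} \cos{\left(x \right)} + 4 A^{2} B t^{4} x^{2} \cos{\left(x \right)} + 8 A^{2} t^{4} x^{2} + 2 A^{2} t^{2} x^{4} - 2 A B^{2} t^{2} x^{2} \cos^{2}{\left(x \right)} + 2 A B^{2} t^{2} \cos^{2}{\left(x \right)} - 4 A B t^{2} x^{2} \cos{\left(x \right)} + 8 A B t^{2} \cos{\left(x \right)} + 2 A B x^{2} \cos{\left(x \right)} - B^{3} \cos^{3}{\left(x \right)} - 4 B^{2} \cos^{2}{\left(x \right)}
This must equal f(x, t) identically; expanded, f = 2 t^{6} x^{4} + 2 t^{4} x^{4} \cos{\left(x \right)} - 8 t^{4} x^{2} \cos{\left(x \right)} + 8 t^{4} x^{2} + 2 t^{2} x^{4} - 8 t^{2} x^{2} \cos^{2}{\left(x \right)} + 8 t^{2} x^{2} \cos{\left(x \right)} + 8 t^{2} \cos^{2}{\left(x \right)} - 16 t^{2} \cos{\left(x \right)} - 4 x^{2} \cos{\left(x \right)} + 8 \cos^{3}{\left(x \right)} - 16 \cos^{2}{\left(x \right)}.
Matching coefficients of the independent functions:
  [t^{2} x^{4}]:  2 A^{2} = 2
  [t^{2} \cos{\left(x \right)}]:  8 A B = -16
  [t^{2} \cos^{2}{\left(x \right)}]:  2 A B^{2} = 8
  [t^{4} x^{2}]:  8 A^{2} = 8
  [t^{6} x^{4}]:  2 A^{3} = 2
  [x^{2} \cos{\left(x \right)}]:  2 A B = -4
  [t^{2} x^{2} \cos{\left(x \right)}]:  - 4 A B = 8
  [t^{2} x^{2} \cos^{2}{\left(x \right)}]:  - 2 A B^{2} = -8
  [t^{4} x^{2} \cos{\left(x \right)}]:  4 A^{2} B = -8
  [t^{4} x^{4} \cos{\left(x \right)}]:  - A^{2} B = 2
  [\cos^{2}{\left(x \right)}]:  - 4 B^{2} = -16
  [\cos^{3}{\left(x \right)}]:  - B^{3} = 8
Solving: A = 1, B = -2.
Check against the point condition:
  u(0, 0) = -2  ⟹  B = -2  ✓
Hence u(x, t) = t^{2} x^{2} - 2 \cos{\left(x \right)}.

Answer: u(x, t) = t^{2} x^{2} - 2 \cos{\left(x \right)}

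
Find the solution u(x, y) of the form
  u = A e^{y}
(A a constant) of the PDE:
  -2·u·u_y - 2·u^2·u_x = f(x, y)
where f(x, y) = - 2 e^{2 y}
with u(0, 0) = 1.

Answer: u(x, y) = e^{y}

Derivation:
Substitute the ansatz u = A e^{y} into the left-hand side.
Derivatives of the ansatz:
  u_y = A e^{y}
  u_x = 0
Term by term:
  -2·u·u_y = - 2 A^{2} e^{2 y}
  -2·u^2·u_x = 0
So the left-hand side equals
  - 2 A^{2} e^{2 y}
This must equal f(x, y) = - 2 e^{2 y} identically.
Matching coefficients of the independent functions:
  [e^{2 y}]:  - 2 A^{2} = -2
These equations allow (A) = (-1) or (1).
Impose the point condition(s):
  u(0, 0) = 1  ⟹  A = 1
Only A = 1 satisfies everything.
Hence u(x, y) = e^{y}.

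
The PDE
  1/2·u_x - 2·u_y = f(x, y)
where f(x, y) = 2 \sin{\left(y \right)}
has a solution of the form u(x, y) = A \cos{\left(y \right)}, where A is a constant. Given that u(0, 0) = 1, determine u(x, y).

Substitute the ansatz u = A \cos{\left(y \right)} into the left-hand side.
Derivatives of the ansatz:
  u_x = 0
  u_y = - A \sin{\left(y \right)}
Term by term:
  1/2·u_x = 0
  -2·u_y = 2 A \sin{\left(y \right)}
So the left-hand side equals
  2 A \sin{\left(y \right)}
This must equal f(x, y) = 2 \sin{\left(y \right)} identically.
Matching coefficients of the independent functions:
  [\sin{\left(y \right)}]:  2 A = 2
Solving: A = 1.
Check against the point condition:
  u(0, 0) = 1  ⟹  A = 1  ✓
Hence u(x, y) = \cos{\left(y \right)}.

Answer: u(x, y) = \cos{\left(y \right)}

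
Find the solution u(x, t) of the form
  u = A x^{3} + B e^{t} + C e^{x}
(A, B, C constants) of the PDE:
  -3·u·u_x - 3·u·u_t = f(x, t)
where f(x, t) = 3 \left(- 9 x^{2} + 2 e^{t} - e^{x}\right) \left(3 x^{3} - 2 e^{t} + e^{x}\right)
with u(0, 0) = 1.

Answer: u(x, t) = - 3 x^{3} + 2 e^{t} - e^{x}

Derivation:
Substitute the ansatz u = A x^{3} + B e^{t} + C e^{x} into the left-hand side.
Derivatives of the ansatz:
  u_x = 3 A x^{2} + C e^{x}
  u_t = B e^{t}
Term by term:
  -3·u·u_x = - 9 A^{2} x^{5} - 9 A B x^{2} e^{t} - 3 A C x^{3} e^{x} - 9 A C x^{2} e^{x} - 3 B C e^{t} e^{x} - 3 C^{2} e^{2 x}
  -3·u·u_t = - 3 A B x^{3} e^{t} - 3 B^{2} e^{2 t} - 3 B C e^{t} e^{x}
So the left-hand side equals
  - 9 A^{2} x^{5} - 3 A B x^{3} e^{t} - 9 A B x^{2} e^{t} - 3 A C x^{3} e^{x} - 9 A C x^{2} e^{x} - 3 B^{2} e^{2 t} - 6 B C e^{t} e^{x} - 3 C^{2} e^{2 x}
This must equal f(x, t) identically; expanded, f = - 81 x^{5} + 18 x^{3} e^{t} - 9 x^{3} e^{x} + 54 x^{2} e^{t} - 27 x^{2} e^{x} - 12 e^{2 t} + 12 e^{t} e^{x} - 3 e^{2 x}.
Matching coefficients of the independent functions:
  [x^{5}]:  - 9 A^{2} = -81
  [x^{2} e^{t}]:  - 9 A B = 54
  [x^{2} e^{x}]:  - 9 A C = -27
  [x^{3} e^{t}]:  - 3 A B = 18
  [x^{3} e^{x}]:  - 3 A C = -9
  [e^{t} e^{x}]:  - 6 B C = 12
  [e^{2 t}]:  - 3 B^{2} = -12
  [e^{2 x}]:  - 3 C^{2} = -3
These equations allow (A, B, C) = (-3, 2, -1) or (3, -2, 1).
Impose the point condition(s):
  u(0, 0) = 1  ⟹  B + C = 1
Only A = -3, B = 2, C = -1 satisfies everything.
Hence u(x, t) = - 3 x^{3} + 2 e^{t} - e^{x}.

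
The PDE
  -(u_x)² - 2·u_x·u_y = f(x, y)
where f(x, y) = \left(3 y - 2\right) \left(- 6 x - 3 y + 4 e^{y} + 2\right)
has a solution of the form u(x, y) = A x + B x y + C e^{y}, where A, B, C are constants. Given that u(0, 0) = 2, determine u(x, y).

Substitute the ansatz u = A x + B x y + C e^{y} into the left-hand side.
Derivatives of the ansatz:
  u_x = A + B y
  u_y = B x + C e^{y}
Term by term:
  -(u_x)² = - A^{2} - 2 A B y - B^{2} y^{2}
  -2·u_x·u_y = - 2 A B x - 2 A C e^{y} - 2 B^{2} x y - 2 B C y e^{y}
So the left-hand side equals
  - A^{2} - 2 A B x - 2 A B y - 2 A C e^{y} - 2 B^{2} x y - B^{2} y^{2} - 2 B C y e^{y}
This must equal f(x, y) identically; expanded, f = - 18 x y + 12 x - 9 y^{2} + 12 y e^{y} + 12 y - 8 e^{y} - 4.
Matching coefficients of the independent functions:
  [constant term]:  - A^{2} = -4
  [x, y]:  - 2 A B = 12
  [y^{2}]:  - B^{2} = -9
  [x y]:  - 2 B^{2} = -18
  [y e^{y}]:  - 2 B C = 12
  [e^{y}]:  - 2 A C = -8
These equations allow (A, B, C) = (-2, 3, -2) or (2, -3, 2).
Impose the point condition(s):
  u(0, 0) = 2  ⟹  C = 2
Only A = 2, B = -3, C = 2 satisfies everything.
Hence u(x, y) = - 3 x y + 2 x + 2 e^{y}.

Answer: u(x, y) = - 3 x y + 2 x + 2 e^{y}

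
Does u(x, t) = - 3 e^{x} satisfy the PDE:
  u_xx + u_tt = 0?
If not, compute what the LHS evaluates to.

Evaluate each term of the left-hand side for u = - 3 e^{x}.
Derivatives:
  u_xx = - 3 e^{x}
  u_tt = 0
Terms:
  u_xx = - 3 e^{x}
  u_tt = 0
Sum: LHS = - 3 e^{x}
Given right-hand side: 0. Difference LHS − RHS = - 3 e^{x} ≠ 0, so u is not a solution.

Answer: No, the LHS evaluates to - 3 e^{x}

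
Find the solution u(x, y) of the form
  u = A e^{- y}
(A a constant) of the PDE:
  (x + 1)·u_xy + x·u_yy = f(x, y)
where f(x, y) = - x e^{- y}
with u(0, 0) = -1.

Substitute the ansatz u = A e^{- y} into the left-hand side.
Derivatives of the ansatz:
  u_xy = 0
  u_yy = A e^{- y}
Term by term:
  (x + 1)·u_xy = 0
  x·u_yy = A x e^{- y}
So the left-hand side equals
  A x e^{- y}
This must equal f(x, y) = - x e^{- y} identically.
Matching coefficients of the independent functions:
  [x e^{- y}]:  A = -1
Solving: A = -1.
Check against the point condition:
  u(0, 0) = -1  ⟹  A = -1  ✓
Hence u(x, y) = - e^{- y}.

Answer: u(x, y) = - e^{- y}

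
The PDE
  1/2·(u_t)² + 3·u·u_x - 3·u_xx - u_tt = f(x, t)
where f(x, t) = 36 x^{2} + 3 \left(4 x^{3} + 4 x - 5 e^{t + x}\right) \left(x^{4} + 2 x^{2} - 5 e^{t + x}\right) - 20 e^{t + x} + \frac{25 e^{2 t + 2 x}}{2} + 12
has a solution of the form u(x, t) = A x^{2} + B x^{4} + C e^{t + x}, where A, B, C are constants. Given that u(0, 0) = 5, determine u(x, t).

Substitute the ansatz u = A x^{2} + B x^{4} + C e^{t + x} into the left-hand side.
Derivatives of the ansatz:
  u_t = C e^{t} e^{x}
  u_x = 2 A x + 4 B x^{3} + C e^{t} e^{x}
  u_xx = 2 A + 12 B x^{2} + C e^{t} e^{x}
  u_tt = C e^{t} e^{x}
Term by term:
  1/2·(u_t)² = \frac{C^{2} e^{2 t} e^{2 x}}{2}
  3·u·u_x = 6 A^{2} x^{3} + 18 A B x^{5} + 3 A C x^{2} e^{t} e^{x} + 6 A C x e^{t} e^{x} + 12 B^{2} x^{7} + 3 B C x^{4} e^{t} e^{x} + 12 B C x^{3} e^{t} e^{x} + 3 C^{2} e^{2 t} e^{2 x}
  -3·u_xx = - 6 A - 36 B x^{2} - 3 C e^{t} e^{x}
  -u_tt = - C e^{t} e^{x}
So the left-hand side equals
  6 A^{2} x^{3} + 18 A B x^{5} + 3 A C x^{2} e^{t} e^{x} + 6 A C x e^{t} e^{x} - 6 A + 12 B^{2} x^{7} + 3 B C x^{4} e^{t} e^{x} + 12 B C x^{3} e^{t} e^{x} - 36 B x^{2} + \frac{7 C^{2} e^{2 t} e^{2 x}}{2} - 4 C e^{t} e^{x}
This must equal f(x, t) identically; expanded, f = 12 x^{7} + 36 x^{5} - 15 x^{4} e^{t} e^{x} - 60 x^{3} e^{t} e^{x} + 24 x^{3} - 30 x^{2} e^{t} e^{x} + 36 x^{2} - 60 x e^{t} e^{x} + \frac{175 e^{2 t} e^{2 x}}{2} - 20 e^{t} e^{x} + 12.
Matching coefficients of the independent functions:
  [constant term]:  - 6 A = 12
  [x^{2}]:  - 36 B = 36
  [x^{3}]:  6 A^{2} = 24
  [x^{5}]:  18 A B = 36
  [x^{7}]:  12 B^{2} = 12
  [e^{t} e^{x}]:  - 4 C = -20
  [e^{2 t} e^{2 x}]:  \frac{7 C^{2}}{2} = \frac{175}{2}
  [x e^{t} e^{x}]:  6 A C = -60
  [x^{2} e^{t} e^{x}]:  3 A C = -30
  [x^{3} e^{t} e^{x}]:  12 B C = -60
  [x^{4} e^{t} e^{x}]:  3 B C = -15
Solving: A = -2, B = -1, C = 5.
Check against the point condition:
  u(0, 0) = 5  ⟹  C = 5  ✓
Hence u(x, t) = - x^{4} - 2 x^{2} + 5 e^{t + x}.

Answer: u(x, t) = - x^{4} - 2 x^{2} + 5 e^{t + x}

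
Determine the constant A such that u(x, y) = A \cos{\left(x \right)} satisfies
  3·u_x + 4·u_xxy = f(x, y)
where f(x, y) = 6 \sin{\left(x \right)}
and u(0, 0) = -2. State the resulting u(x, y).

Substitute the ansatz u = A \cos{\left(x \right)} into the left-hand side.
Derivatives of the ansatz:
  u_x = - A \sin{\left(x \right)}
  u_xxy = 0
Term by term:
  3·u_x = - 3 A \sin{\left(x \right)}
  4·u_xxy = 0
So the left-hand side equals
  - 3 A \sin{\left(x \right)}
This must equal f(x, y) = 6 \sin{\left(x \right)} identically.
Matching coefficients of the independent functions:
  [\sin{\left(x \right)}]:  - 3 A = 6
Solving: A = -2.
Check against the point condition:
  u(0, 0) = -2  ⟹  A = -2  ✓
Hence u(x, y) = - 2 \cos{\left(x \right)}.

Answer: u(x, y) = - 2 \cos{\left(x \right)}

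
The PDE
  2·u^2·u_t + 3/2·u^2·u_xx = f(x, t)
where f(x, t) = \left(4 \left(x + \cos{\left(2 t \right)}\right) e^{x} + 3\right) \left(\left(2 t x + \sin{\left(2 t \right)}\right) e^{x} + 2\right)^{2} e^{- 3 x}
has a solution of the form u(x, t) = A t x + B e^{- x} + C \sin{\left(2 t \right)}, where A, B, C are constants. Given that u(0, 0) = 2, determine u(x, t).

Substitute the ansatz u = A t x + B e^{- x} + C \sin{\left(2 t \right)} into the left-hand side.
Derivatives of the ansatz:
  u_t = A x + 2 C \cos{\left(2 t \right)}
  u_xx = B e^{- x}
Term by term:
  2·u^2·u_t = 2 A^{3} t^{2} x^{3} + 4 A^{2} B t x^{2} e^{- x} + 4 A^{2} C t^{2} x^{2} \cos{\left(2 t \right)} + 4 A^{2} C t x^{2} \sin{\left(2 t \right)} + 2 A B^{2} x e^{- 2 x} + 8 A B C t x e^{- x} \cos{\left(2 t \right)} + 4 A B C x e^{- x} \sin{\left(2 t \right)} + 8 A C^{2} t x \sin{\left(2 t \right)} \cos{\left(2 t \right)} + 2 A C^{2} x \sin^{2}{\left(2 t \right)} + 4 B^{2} C e^{- 2 x} \cos{\left(2 t \right)} + 8 B C^{2} e^{- x} \sin{\left(2 t \right)} \cos{\left(2 t \right)} + 4 C^{3} \sin^{2}{\left(2 t \right)} \cos{\left(2 t \right)}
  3/2·u^2·u_xx = \frac{3 A^{2} B t^{2} x^{2} e^{- x}}{2} + 3 A B^{2} t x e^{- 2 x} + 3 A B C t x e^{- x} \sin{\left(2 t \right)} + \frac{3 B^{3} e^{- 3 x}}{2} + 3 B^{2} C e^{- 2 x} \sin{\left(2 t \right)} + \frac{3 B C^{2} e^{- x} \sin^{2}{\left(2 t \right)}}{2}
So the left-hand side equals
  2 A^{3} t^{2} x^{3} + \frac{3 A^{2} B t^{2} x^{2} e^{- x}}{2} + 4 A^{2} B t x^{2} e^{- x} + 4 A^{2} C t^{2} x^{2} \cos{\left(2 t \right)} + 4 A^{2} C t x^{2} \sin{\left(2 t \right)} + 3 A B^{2} t x e^{- 2 x} + 2 A B^{2} x e^{- 2 x} + 3 A B C t x e^{- x} \sin{\left(2 t \right)} + 8 A B C t x e^{- x} \cos{\left(2 t \right)} + 4 A B C x e^{- x} \sin{\left(2 t \right)} + 8 A C^{2} t x \sin{\left(2 t \right)} \cos{\left(2 t \right)} + 2 A C^{2} x \sin^{2}{\left(2 t \right)} + \frac{3 B^{3} e^{- 3 x}}{2} + 3 B^{2} C e^{- 2 x} \sin{\left(2 t \right)} + 4 B^{2} C e^{- 2 x} \cos{\left(2 t \right)} + \frac{3 B C^{2} e^{- x} \sin^{2}{\left(2 t \right)}}{2} + 8 B C^{2} e^{- x} \sin{\left(2 t \right)} \cos{\left(2 t \right)} + 4 C^{3} \sin^{2}{\left(2 t \right)} \cos{\left(2 t \right)}
This must equal f(x, t) identically; expanded, f = 16 t^{2} x^{3} + 16 t^{2} x^{2} \cos{\left(2 t \right)} + 12 t^{2} x^{2} e^{- x} + 16 t x^{2} \sin{\left(2 t \right)} + 32 t x^{2} e^{- x} + 16 t x \sin{\left(2 t \right)} \cos{\left(2 t \right)} + 12 t x e^{- x} \sin{\left(2 t \right)} + 32 t x e^{- x} \cos{\left(2 t \right)} + 24 t x e^{- 2 x} + 4 x \sin^{2}{\left(2 t \right)} + 16 x e^{- x} \sin{\left(2 t \right)} + 16 x e^{- 2 x} + 4 \sin^{2}{\left(2 t \right)} \cos{\left(2 t \right)} + 3 e^{- x} \sin^{2}{\left(2 t \right)} + 16 e^{- x} \sin{\left(2 t \right)} \cos{\left(2 t \right)} + 12 e^{- 2 x} \sin{\left(2 t \right)} + 16 e^{- 2 x} \cos{\left(2 t \right)} + 12 e^{- 3 x}.
Matching coefficients of the independent functions:
(each divided by its leading coefficient; functions giving the same equation are listed together)
  [t^{2} x^{3}]:  A^{3} - 8 = 0
  [x e^{- 2 x}, t x e^{- 2 x}]:  A B^{2} - 8 = 0
  [x \sin^{2}{\left(2 t \right)}, t x \sin{\left(2 t \right)} \cos{\left(2 t \right)}]:  A C^{2} - 2 = 0
  [e^{- 2 x} \sin{\left(2 t \right)}, e^{- 2 x} \cos{\left(2 t \right)}]:  B^{2} C - 4 = 0
  [e^{- x} \sin^{2}{\left(2 t \right)}, e^{- x} \sin{\left(2 t \right)} \cos{\left(2 t \right)}]:  B C^{2} - 2 = 0
  [\sin^{2}{\left(2 t \right)} \cos{\left(2 t \right)}]:  C^{3} - 1 = 0
  [t x^{2} e^{- x}, t^{2} x^{2} e^{- x}]:  A^{2} B - 8 = 0
  [t x^{2} \sin{\left(2 t \right)}, t^{2} x^{2} \cos{\left(2 t \right)}]:  A^{2} C - 4 = 0
  [x e^{- x} \sin{\left(2 t \right)}, t x e^{- x} \sin{\left(2 t \right)}, t x e^{- x} \cos{\left(2 t \right)}]:  A B C - 4 = 0
  [e^{- 3 x}]:  B^{3} - 8 = 0
These equations do not fix every constant; impose the point condition(s):
  u(0, 0) = 2  ⟹  B = 2
Solving the combined system: A = 2, B = 2, C = 1.
Hence u(x, t) = 2 t x + \sin{\left(2 t \right)} + 2 e^{- x}.

Answer: u(x, t) = 2 t x + \sin{\left(2 t \right)} + 2 e^{- x}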